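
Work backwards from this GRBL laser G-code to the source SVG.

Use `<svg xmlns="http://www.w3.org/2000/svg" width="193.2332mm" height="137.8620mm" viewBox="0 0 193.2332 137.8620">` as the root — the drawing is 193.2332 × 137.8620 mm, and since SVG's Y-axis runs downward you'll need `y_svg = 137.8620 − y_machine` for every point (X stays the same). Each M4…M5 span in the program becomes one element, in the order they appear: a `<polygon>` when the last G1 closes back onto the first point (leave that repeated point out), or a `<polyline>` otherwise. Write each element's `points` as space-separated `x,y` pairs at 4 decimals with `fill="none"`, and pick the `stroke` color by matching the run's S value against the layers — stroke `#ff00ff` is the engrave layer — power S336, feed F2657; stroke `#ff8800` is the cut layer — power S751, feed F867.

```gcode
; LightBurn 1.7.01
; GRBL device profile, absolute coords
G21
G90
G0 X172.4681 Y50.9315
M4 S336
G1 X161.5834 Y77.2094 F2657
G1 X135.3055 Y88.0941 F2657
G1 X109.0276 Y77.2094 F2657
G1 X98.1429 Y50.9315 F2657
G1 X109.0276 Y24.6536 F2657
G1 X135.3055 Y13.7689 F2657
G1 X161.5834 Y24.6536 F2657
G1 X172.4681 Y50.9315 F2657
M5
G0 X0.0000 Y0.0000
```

y_svg = 137.8620 − y_m. Every run uses S336, so all elements get stroke `#ff00ff` (engrave).

[1] closed run; points: 172.4681,86.9305 161.5834,60.6526 135.3055,49.7679 109.0276,60.6526 98.1429,86.9305 109.0276,113.2084 135.3055,124.0931 161.5834,113.2084

<svg xmlns="http://www.w3.org/2000/svg" width="193.2332mm" height="137.8620mm" viewBox="0 0 193.2332 137.8620">
  <polygon points="172.4681,86.9305 161.5834,60.6526 135.3055,49.7679 109.0276,60.6526 98.1429,86.9305 109.0276,113.2084 135.3055,124.0931 161.5834,113.2084" fill="none" stroke="#ff00ff"/>
</svg>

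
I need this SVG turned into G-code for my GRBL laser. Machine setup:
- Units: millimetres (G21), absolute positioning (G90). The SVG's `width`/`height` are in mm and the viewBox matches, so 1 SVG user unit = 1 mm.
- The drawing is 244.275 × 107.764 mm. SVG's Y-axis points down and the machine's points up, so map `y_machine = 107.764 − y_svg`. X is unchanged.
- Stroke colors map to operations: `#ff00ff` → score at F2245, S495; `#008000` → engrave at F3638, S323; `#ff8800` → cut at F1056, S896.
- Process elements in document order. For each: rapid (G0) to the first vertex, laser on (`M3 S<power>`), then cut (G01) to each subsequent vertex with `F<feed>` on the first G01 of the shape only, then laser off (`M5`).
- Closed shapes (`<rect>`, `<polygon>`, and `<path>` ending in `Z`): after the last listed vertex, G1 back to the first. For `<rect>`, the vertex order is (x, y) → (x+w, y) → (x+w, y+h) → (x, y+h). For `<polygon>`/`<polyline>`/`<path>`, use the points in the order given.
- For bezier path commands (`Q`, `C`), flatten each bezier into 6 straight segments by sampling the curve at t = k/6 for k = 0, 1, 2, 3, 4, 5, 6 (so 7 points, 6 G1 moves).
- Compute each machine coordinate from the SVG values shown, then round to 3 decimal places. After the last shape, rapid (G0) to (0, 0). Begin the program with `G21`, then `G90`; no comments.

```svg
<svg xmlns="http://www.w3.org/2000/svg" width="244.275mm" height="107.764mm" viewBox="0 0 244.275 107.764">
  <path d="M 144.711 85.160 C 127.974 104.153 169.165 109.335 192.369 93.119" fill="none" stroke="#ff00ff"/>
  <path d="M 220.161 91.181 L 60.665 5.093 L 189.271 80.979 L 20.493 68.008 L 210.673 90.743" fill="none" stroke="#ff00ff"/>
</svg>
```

1 u = 1 mm; y_m = 107.764 − y.

[1] `<path>` cubic bezier, #ff00ff→score S495 F2245: (144.711,22.604) → (140.818,14.294) → (144.472,8.496) → (153.562,5.421) → (165.981,5.281) → (179.620,8.285) → (192.369,14.645)

[2] `<path>` open polyline, #ff00ff→score S495 F2245: (220.161,16.583) → (60.665,102.671) → (189.271,26.785) → (20.493,39.756) → (210.673,17.021)

G21
G90
G0 X144.711 Y22.604
M3 S495
G01 X140.818 Y14.294 F2245
G01 X144.472 Y8.496
G01 X153.562 Y5.421
G01 X165.981 Y5.281
G01 X179.620 Y8.285
G01 X192.369 Y14.645
M5
G0 X220.161 Y16.583
M3 S495
G01 X60.665 Y102.671 F2245
G01 X189.271 Y26.785
G01 X20.493 Y39.756
G01 X210.673 Y17.021
M5
G0 X0.000 Y0.000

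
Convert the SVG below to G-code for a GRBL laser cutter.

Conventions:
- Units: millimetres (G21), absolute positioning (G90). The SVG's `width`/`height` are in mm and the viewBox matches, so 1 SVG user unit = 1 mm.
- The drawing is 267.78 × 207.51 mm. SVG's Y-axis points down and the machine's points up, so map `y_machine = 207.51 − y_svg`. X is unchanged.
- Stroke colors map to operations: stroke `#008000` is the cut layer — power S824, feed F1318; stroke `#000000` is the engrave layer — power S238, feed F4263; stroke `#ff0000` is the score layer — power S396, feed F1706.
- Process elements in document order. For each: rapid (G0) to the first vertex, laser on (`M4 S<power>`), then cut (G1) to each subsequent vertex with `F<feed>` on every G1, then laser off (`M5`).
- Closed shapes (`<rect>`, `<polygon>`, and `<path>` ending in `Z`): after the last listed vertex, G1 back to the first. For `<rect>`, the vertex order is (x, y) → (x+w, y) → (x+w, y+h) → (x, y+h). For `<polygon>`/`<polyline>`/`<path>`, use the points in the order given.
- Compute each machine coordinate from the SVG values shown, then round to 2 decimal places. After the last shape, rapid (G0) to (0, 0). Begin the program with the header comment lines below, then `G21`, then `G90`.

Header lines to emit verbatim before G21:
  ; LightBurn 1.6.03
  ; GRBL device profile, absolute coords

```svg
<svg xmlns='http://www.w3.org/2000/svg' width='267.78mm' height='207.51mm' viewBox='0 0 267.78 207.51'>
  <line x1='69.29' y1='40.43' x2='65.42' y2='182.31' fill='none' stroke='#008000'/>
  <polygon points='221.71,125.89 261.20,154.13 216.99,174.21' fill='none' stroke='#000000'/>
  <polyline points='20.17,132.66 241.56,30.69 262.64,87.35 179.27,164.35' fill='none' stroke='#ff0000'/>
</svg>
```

Since the viewBox matches the mm dimensions, user units are millimetres directly. The only transform is the Y-flip y_m = 207.51 − y_svg.

Shape 1 is a line segment drawn with `<line>`. Its stroke #008000 means cut at S824, F1318. After flipping Y the toolpath is (69.29,167.08) → (65.42,25.20).

Shape 2 is a regular polygon drawn with `<polygon>`. Its stroke #000000 means engrave at S238, F4263. After flipping Y the toolpath is (221.71,81.62) → (261.20,53.38) → (216.99,33.30) → (221.71,81.62), returning to the start.

Shape 3 is a open polyline drawn with `<polyline>`. Its stroke #ff0000 means score at S396, F1706. After flipping Y the toolpath is (20.17,74.85) → (241.56,176.82) → (262.64,120.16) → (179.27,43.16).

; LightBurn 1.6.03
; GRBL device profile, absolute coords
G21
G90
G0 X69.29 Y167.08
M4 S824
G1 X65.42 Y25.20 F1318
M5
G0 X221.71 Y81.62
M4 S238
G1 X261.20 Y53.38 F4263
G1 X216.99 Y33.30 F4263
G1 X221.71 Y81.62 F4263
M5
G0 X20.17 Y74.85
M4 S396
G1 X241.56 Y176.82 F1706
G1 X262.64 Y120.16 F1706
G1 X179.27 Y43.16 F1706
M5
G0 X0.00 Y0.00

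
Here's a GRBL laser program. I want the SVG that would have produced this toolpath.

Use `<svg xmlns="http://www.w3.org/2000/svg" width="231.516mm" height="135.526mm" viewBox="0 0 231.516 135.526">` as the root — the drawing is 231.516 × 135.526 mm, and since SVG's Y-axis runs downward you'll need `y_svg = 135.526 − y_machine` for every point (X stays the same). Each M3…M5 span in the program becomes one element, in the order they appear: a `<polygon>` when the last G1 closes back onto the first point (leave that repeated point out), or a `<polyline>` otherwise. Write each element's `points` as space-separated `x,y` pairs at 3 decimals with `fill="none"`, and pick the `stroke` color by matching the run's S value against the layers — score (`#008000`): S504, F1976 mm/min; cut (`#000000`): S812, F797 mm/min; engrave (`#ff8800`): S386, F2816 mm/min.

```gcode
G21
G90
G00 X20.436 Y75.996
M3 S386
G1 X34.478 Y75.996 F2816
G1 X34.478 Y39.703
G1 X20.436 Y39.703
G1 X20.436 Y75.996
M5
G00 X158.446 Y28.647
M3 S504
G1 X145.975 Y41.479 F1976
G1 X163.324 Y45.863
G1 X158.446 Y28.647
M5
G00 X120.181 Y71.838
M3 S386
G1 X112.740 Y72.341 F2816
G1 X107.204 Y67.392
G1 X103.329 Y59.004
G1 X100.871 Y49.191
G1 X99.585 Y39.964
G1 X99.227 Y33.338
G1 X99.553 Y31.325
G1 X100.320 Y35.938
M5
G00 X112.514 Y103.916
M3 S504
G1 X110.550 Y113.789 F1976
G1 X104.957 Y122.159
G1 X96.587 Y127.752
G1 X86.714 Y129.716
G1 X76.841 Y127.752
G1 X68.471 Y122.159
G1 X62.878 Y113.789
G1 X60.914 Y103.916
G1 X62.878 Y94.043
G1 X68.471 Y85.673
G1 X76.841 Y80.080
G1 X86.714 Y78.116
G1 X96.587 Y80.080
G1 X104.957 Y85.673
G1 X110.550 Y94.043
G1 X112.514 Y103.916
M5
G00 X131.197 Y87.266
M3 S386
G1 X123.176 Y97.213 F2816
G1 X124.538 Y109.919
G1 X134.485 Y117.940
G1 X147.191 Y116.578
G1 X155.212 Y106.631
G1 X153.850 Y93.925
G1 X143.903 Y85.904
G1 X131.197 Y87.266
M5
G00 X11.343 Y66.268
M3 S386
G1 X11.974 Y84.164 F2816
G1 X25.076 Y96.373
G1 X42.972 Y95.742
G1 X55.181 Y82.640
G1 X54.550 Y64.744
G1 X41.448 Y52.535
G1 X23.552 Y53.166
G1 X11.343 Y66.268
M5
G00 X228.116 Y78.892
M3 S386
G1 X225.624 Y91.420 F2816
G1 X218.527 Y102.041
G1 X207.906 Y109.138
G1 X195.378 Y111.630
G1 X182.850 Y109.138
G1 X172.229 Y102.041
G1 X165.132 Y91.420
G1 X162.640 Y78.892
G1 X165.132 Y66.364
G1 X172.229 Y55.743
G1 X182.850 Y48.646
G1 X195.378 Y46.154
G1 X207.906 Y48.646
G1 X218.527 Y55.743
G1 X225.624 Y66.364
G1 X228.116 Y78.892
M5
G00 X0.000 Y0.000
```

Each laser-on run becomes one SVG element. Flip Y back into SVG space with y_svg = 135.526 − y_machine.

Run 1: S386 ⇒ engrave layer `#ff8800`. The run returns to its start, so emit a `<polygon>` with points (Y-flipped): 20.436,59.530 34.478,59.530 34.478,95.823 20.436,95.823.

Run 2: S504 ⇒ score layer `#008000`. The run returns to its start, so emit a `<polygon>` with points (Y-flipped): 158.446,106.879 145.975,94.047 163.324,89.663.

Run 3: the run's S386 means `#ff8800` (engrave). The run is open, so emit a `<polyline>` with points (Y-flipped): 120.181,63.688 112.740,63.185 107.204,68.134 103.329,76.522 100.871,86.335 99.585,95.562 99.227,102.188 99.553,104.201 100.320,99.588.

Run 4: power S504 maps to stroke `#008000` (score). The run returns to its start, so emit a `<polygon>` with points (Y-flipped): 112.514,31.610 110.550,21.737 104.957,13.367 96.587,7.774 86.714,5.810 76.841,7.774 68.471,13.367 62.878,21.737 60.914,31.610 62.878,41.483 68.471,49.853 76.841,55.446 86.714,57.410 96.587,55.446 104.957,49.853 110.550,41.483.

Run 5: power S386 maps to stroke `#ff8800` (engrave). The run returns to its start, so emit a `<polygon>` with points (Y-flipped): 131.197,48.260 123.176,38.313 124.538,25.607 134.485,17.586 147.191,18.948 155.212,28.895 153.850,41.601 143.903,49.622.

Run 6: S386 ⇒ engrave layer `#ff8800`. The run returns to its start, so emit a `<polygon>` with points (Y-flipped): 11.343,69.258 11.974,51.362 25.076,39.153 42.972,39.784 55.181,52.886 54.550,70.782 41.448,82.991 23.552,82.360.

Run 7: power S386 maps to stroke `#ff8800` (engrave). The run returns to its start, so emit a `<polygon>` with points (Y-flipped): 228.116,56.634 225.624,44.106 218.527,33.485 207.906,26.388 195.378,23.896 182.850,26.388 172.229,33.485 165.132,44.106 162.640,56.634 165.132,69.162 172.229,79.783 182.850,86.880 195.378,89.372 207.906,86.880 218.527,79.783 225.624,69.162.

<svg xmlns="http://www.w3.org/2000/svg" width="231.516mm" height="135.526mm" viewBox="0 0 231.516 135.526">
  <polygon points="20.436,59.530 34.478,59.530 34.478,95.823 20.436,95.823" fill="none" stroke="#ff8800"/>
  <polygon points="158.446,106.879 145.975,94.047 163.324,89.663" fill="none" stroke="#008000"/>
  <polyline points="120.181,63.688 112.740,63.185 107.204,68.134 103.329,76.522 100.871,86.335 99.585,95.562 99.227,102.188 99.553,104.201 100.320,99.588" fill="none" stroke="#ff8800"/>
  <polygon points="112.514,31.610 110.550,21.737 104.957,13.367 96.587,7.774 86.714,5.810 76.841,7.774 68.471,13.367 62.878,21.737 60.914,31.610 62.878,41.483 68.471,49.853 76.841,55.446 86.714,57.410 96.587,55.446 104.957,49.853 110.550,41.483" fill="none" stroke="#008000"/>
  <polygon points="131.197,48.260 123.176,38.313 124.538,25.607 134.485,17.586 147.191,18.948 155.212,28.895 153.850,41.601 143.903,49.622" fill="none" stroke="#ff8800"/>
  <polygon points="11.343,69.258 11.974,51.362 25.076,39.153 42.972,39.784 55.181,52.886 54.550,70.782 41.448,82.991 23.552,82.360" fill="none" stroke="#ff8800"/>
  <polygon points="228.116,56.634 225.624,44.106 218.527,33.485 207.906,26.388 195.378,23.896 182.850,26.388 172.229,33.485 165.132,44.106 162.640,56.634 165.132,69.162 172.229,79.783 182.850,86.880 195.378,89.372 207.906,86.880 218.527,79.783 225.624,69.162" fill="none" stroke="#ff8800"/>
</svg>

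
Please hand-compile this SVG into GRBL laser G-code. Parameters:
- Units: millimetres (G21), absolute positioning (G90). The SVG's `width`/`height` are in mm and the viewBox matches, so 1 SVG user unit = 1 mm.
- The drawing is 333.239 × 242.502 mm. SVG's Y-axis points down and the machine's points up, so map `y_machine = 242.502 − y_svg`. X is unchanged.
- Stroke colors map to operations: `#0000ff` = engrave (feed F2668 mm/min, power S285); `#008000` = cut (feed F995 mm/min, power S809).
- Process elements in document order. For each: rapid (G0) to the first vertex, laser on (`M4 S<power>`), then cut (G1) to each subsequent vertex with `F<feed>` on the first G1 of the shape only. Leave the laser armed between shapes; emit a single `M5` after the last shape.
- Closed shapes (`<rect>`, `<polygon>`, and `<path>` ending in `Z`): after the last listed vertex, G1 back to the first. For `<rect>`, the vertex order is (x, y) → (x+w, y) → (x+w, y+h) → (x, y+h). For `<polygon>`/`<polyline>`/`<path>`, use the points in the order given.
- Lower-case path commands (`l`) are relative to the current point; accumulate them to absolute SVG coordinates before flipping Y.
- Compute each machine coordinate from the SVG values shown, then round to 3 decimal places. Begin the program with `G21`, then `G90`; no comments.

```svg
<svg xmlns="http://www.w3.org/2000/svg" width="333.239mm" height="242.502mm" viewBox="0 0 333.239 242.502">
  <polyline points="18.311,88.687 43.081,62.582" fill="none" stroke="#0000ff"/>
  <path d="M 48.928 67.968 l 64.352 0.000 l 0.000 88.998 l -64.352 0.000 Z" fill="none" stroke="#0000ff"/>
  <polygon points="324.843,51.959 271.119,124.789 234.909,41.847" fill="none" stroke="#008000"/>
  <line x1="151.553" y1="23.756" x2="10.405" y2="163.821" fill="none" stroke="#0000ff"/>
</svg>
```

Since the viewBox matches the mm dimensions, user units are millimetres directly. The only transform is the Y-flip y_m = 242.502 − y_svg.

Shape 1 is a line segment drawn with `<polyline>`. Its stroke #0000ff means engrave at S285, F2668. After flipping Y the toolpath is (18.311,153.815) → (43.081,179.920).

Shape 2 is a rectangle drawn with `<path>`. Its stroke #0000ff means engrave at S285, F2668. After flipping Y the toolpath is (48.928,174.534) → (113.280,174.534) → (113.280,85.536) → (48.928,85.536) → (48.928,174.534), returning to the start.

Shape 3 is a regular polygon drawn with `<polygon>`. Its stroke #008000 means cut at S809, F995. After flipping Y the toolpath is (324.843,190.543) → (271.119,117.713) → (234.909,200.655) → (324.843,190.543), returning to the start.

Shape 4 is a line segment drawn with `<line>`. Its stroke #0000ff means engrave at S285, F2668. After flipping Y the toolpath is (151.553,218.746) → (10.405,78.681).

G21
G90
G0 X18.311 Y153.815
M4 S285
G1 X43.081 Y179.920 F2668
G0 X48.928 Y174.534
M4 S285
G1 X113.280 Y174.534 F2668
G1 X113.280 Y85.536
G1 X48.928 Y85.536
G1 X48.928 Y174.534
G0 X324.843 Y190.543
M4 S809
G1 X271.119 Y117.713 F995
G1 X234.909 Y200.655
G1 X324.843 Y190.543
G0 X151.553 Y218.746
M4 S285
G1 X10.405 Y78.681 F2668
M5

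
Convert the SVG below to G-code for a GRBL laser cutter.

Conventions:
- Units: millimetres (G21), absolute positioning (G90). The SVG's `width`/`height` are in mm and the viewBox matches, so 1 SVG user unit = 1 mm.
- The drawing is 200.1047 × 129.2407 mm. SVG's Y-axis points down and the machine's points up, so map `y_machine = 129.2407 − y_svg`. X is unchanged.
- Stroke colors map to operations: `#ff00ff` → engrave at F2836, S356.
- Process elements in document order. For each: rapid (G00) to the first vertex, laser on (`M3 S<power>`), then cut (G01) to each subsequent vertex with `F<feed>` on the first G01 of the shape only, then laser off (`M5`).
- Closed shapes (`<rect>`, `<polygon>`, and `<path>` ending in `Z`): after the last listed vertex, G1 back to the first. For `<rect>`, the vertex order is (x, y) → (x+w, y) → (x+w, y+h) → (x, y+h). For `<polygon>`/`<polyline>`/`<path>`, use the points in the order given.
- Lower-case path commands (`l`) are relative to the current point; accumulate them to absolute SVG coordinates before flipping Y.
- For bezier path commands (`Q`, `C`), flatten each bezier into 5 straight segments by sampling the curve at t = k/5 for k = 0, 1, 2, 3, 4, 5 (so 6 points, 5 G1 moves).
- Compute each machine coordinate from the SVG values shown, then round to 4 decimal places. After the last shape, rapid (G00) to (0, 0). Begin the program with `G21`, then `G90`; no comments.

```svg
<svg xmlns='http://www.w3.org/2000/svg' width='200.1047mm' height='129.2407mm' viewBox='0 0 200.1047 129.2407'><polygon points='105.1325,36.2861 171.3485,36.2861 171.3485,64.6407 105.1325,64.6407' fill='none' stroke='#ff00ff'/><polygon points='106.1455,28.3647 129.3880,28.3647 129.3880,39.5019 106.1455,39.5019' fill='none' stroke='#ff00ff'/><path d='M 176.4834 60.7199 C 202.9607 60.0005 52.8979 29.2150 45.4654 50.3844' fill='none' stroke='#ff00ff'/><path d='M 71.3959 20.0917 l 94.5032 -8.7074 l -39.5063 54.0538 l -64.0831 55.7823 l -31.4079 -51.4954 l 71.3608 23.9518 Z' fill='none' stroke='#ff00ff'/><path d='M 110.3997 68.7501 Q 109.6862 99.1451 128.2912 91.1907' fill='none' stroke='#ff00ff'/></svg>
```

Since the viewBox matches the mm dimensions, user units are millimetres directly. The only transform is the Y-flip y_m = 129.2407 − y_svg.

Shape 1 is a rectangle drawn with `<polygon>`. Its stroke #ff00ff means engrave at S356, F2836. After flipping Y the toolpath is (105.1325,92.9546) → (171.3485,92.9546) → (171.3485,64.6000) → (105.1325,64.6000) → (105.1325,92.9546), returning to the start.

Shape 2 is a rectangle drawn with `<polygon>`. Its stroke #ff00ff means engrave at S356, F2836. After flipping Y the toolpath is (106.1455,100.8760) → (129.3880,100.8760) → (129.3880,89.7388) → (106.1455,89.7388) → (106.1455,100.8760), returning to the start.

Shape 3 is a cubic bezier drawn with `<path>`. Its stroke #ff00ff means engrave at S356, F2836. After flipping Y the toolpath is (176.4834,68.5208) → (173.7383,71.9042) → (143.9438,78.5665) → (102.4200,84.5706) → (64.4872,85.9795) → (45.4654,78.8563).

Shape 4 is a closed polygon drawn with `<path>`. Its stroke #ff00ff means engrave at S356, F2836. After flipping Y the toolpath is (71.3959,109.1490) → (165.8991,117.8564) → (126.3928,63.8026) → (62.3097,8.0203) → (30.9018,59.5157) → (102.2626,35.5639) → (71.3959,109.1490), returning to the start.

Shape 5 is a quadratic bezier drawn with `<path>`. Its stroke #ff00ff means engrave at S356, F2836. After flipping Y the toolpath is (110.3997,60.4906) → (110.8870,49.8666) → (112.9199,42.3105) → (116.4982,37.8224) → (121.6219,36.4022) → (128.2912,38.0500).

G21
G90
G00 X105.1325 Y92.9546
M3 S356
G01 X171.3485 Y92.9546 F2836
G01 X171.3485 Y64.6000
G01 X105.1325 Y64.6000
G01 X105.1325 Y92.9546
M5
G00 X106.1455 Y100.8760
M3 S356
G01 X129.3880 Y100.8760 F2836
G01 X129.3880 Y89.7388
G01 X106.1455 Y89.7388
G01 X106.1455 Y100.8760
M5
G00 X176.4834 Y68.5208
M3 S356
G01 X173.7383 Y71.9042 F2836
G01 X143.9438 Y78.5665
G01 X102.4200 Y84.5706
G01 X64.4872 Y85.9795
G01 X45.4654 Y78.8563
M5
G00 X71.3959 Y109.1490
M3 S356
G01 X165.8991 Y117.8564 F2836
G01 X126.3928 Y63.8026
G01 X62.3097 Y8.0203
G01 X30.9018 Y59.5157
G01 X102.2626 Y35.5639
G01 X71.3959 Y109.1490
M5
G00 X110.3997 Y60.4906
M3 S356
G01 X110.8870 Y49.8666 F2836
G01 X112.9199 Y42.3105
G01 X116.4982 Y37.8224
G01 X121.6219 Y36.4022
G01 X128.2912 Y38.0500
M5
G00 X0.0000 Y0.0000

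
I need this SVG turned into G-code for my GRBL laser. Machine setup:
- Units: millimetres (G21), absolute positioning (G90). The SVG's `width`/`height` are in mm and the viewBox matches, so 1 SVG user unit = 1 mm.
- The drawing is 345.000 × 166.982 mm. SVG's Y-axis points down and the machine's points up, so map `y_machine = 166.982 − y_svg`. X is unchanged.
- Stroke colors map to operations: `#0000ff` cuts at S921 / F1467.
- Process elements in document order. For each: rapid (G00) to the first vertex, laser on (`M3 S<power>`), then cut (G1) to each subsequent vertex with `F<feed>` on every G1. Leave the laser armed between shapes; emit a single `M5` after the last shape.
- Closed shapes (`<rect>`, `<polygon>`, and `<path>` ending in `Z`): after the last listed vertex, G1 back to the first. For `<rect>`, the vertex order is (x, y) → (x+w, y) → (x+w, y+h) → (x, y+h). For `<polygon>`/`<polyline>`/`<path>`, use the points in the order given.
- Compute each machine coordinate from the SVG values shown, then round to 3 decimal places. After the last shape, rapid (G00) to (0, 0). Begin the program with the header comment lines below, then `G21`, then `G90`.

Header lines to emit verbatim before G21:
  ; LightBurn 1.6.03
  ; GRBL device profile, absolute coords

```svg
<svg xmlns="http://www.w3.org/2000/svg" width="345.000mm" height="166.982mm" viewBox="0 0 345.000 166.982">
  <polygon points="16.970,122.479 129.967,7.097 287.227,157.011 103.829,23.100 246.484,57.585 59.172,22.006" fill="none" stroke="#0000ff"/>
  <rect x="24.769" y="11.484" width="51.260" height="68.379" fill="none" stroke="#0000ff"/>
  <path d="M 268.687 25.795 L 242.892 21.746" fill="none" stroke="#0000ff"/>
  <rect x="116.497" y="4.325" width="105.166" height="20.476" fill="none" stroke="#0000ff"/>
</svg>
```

; LightBurn 1.6.03
; GRBL device profile, absolute coords
G21
G90
G00 X16.970 Y44.503
M3 S921
G1 X129.967 Y159.885 F1467
G1 X287.227 Y9.971 F1467
G1 X103.829 Y143.882 F1467
G1 X246.484 Y109.397 F1467
G1 X59.172 Y144.976 F1467
G1 X16.970 Y44.503 F1467
G00 X24.769 Y155.498
M3 S921
G1 X76.029 Y155.498 F1467
G1 X76.029 Y87.119 F1467
G1 X24.769 Y87.119 F1467
G1 X24.769 Y155.498 F1467
G00 X268.687 Y141.187
M3 S921
G1 X242.892 Y145.236 F1467
G00 X116.497 Y162.657
M3 S921
G1 X221.663 Y162.657 F1467
G1 X221.663 Y142.181 F1467
G1 X116.497 Y142.181 F1467
G1 X116.497 Y162.657 F1467
M5
G00 X0.000 Y0.000

Since the viewBox matches the mm dimensions, user units are millimetres directly. The only transform is the Y-flip y_m = 166.982 − y_svg.

Shape 1 is a closed polygon drawn with `<polygon>`. Its stroke #0000ff means cut at S921, F1467. After flipping Y the toolpath is (16.970,44.503) → (129.967,159.885) → (287.227,9.971) → (103.829,143.882) → (246.484,109.397) → (59.172,144.976) → (16.970,44.503), returning to the start.

Shape 2 is a rectangle drawn with `<rect>`. Its stroke #0000ff means cut at S921, F1467. After flipping Y the toolpath is (24.769,155.498) → (76.029,155.498) → (76.029,87.119) → (24.769,87.119) → (24.769,155.498), returning to the start.

Shape 3 is a line segment drawn with `<path>`. Its stroke #0000ff means cut at S921, F1467. After flipping Y the toolpath is (268.687,141.187) → (242.892,145.236).

Shape 4 is a rectangle drawn with `<rect>`. Its stroke #0000ff means cut at S921, F1467. After flipping Y the toolpath is (116.497,162.657) → (221.663,162.657) → (221.663,142.181) → (116.497,142.181) → (116.497,162.657), returning to the start.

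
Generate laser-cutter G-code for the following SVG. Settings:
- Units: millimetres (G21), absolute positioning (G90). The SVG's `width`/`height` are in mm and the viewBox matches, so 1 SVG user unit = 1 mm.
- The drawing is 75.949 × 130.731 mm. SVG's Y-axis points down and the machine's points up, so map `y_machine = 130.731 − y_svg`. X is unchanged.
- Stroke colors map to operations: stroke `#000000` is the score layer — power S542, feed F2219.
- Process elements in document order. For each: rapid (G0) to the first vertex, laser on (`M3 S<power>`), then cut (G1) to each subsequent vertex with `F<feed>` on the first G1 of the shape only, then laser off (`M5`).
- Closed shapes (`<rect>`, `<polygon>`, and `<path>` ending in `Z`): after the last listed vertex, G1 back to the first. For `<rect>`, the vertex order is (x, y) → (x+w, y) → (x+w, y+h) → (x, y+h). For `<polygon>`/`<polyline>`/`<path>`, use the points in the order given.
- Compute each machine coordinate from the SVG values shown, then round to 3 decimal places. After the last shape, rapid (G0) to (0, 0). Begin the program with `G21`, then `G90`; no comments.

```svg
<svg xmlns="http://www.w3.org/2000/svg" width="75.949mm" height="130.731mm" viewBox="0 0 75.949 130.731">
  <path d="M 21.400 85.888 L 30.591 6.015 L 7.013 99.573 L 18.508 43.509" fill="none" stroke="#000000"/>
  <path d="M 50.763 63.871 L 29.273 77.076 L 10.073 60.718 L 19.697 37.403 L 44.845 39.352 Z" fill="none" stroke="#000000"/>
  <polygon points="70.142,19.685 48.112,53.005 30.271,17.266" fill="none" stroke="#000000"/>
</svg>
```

G21
G90
G0 X21.400 Y44.843
M3 S542
G1 X30.591 Y124.716 F2219
G1 X7.013 Y31.158
G1 X18.508 Y87.222
M5
G0 X50.763 Y66.860
M3 S542
G1 X29.273 Y53.655 F2219
G1 X10.073 Y70.013
G1 X19.697 Y93.328
G1 X44.845 Y91.379
G1 X50.763 Y66.860
M5
G0 X70.142 Y111.046
M3 S542
G1 X48.112 Y77.726 F2219
G1 X30.271 Y113.465
G1 X70.142 Y111.046
M5
G0 X0.000 Y0.000

1 u = 1 mm; y_m = 130.731 − y.

[1] `<path>` open polyline, #000000→score S542 F2219: (21.400,44.843) → (30.591,124.716) → (7.013,31.158) → (18.508,87.222)

[2] `<path>` regular polygon, #000000→score S542 F2219: (50.763,66.860) → (29.273,53.655) → (10.073,70.013) → (19.697,93.328) → (44.845,91.379) → (50.763,66.860) (closed)

[3] `<polygon>` regular polygon, #000000→score S542 F2219: (70.142,111.046) → (48.112,77.726) → (30.271,113.465) → (70.142,111.046) (closed)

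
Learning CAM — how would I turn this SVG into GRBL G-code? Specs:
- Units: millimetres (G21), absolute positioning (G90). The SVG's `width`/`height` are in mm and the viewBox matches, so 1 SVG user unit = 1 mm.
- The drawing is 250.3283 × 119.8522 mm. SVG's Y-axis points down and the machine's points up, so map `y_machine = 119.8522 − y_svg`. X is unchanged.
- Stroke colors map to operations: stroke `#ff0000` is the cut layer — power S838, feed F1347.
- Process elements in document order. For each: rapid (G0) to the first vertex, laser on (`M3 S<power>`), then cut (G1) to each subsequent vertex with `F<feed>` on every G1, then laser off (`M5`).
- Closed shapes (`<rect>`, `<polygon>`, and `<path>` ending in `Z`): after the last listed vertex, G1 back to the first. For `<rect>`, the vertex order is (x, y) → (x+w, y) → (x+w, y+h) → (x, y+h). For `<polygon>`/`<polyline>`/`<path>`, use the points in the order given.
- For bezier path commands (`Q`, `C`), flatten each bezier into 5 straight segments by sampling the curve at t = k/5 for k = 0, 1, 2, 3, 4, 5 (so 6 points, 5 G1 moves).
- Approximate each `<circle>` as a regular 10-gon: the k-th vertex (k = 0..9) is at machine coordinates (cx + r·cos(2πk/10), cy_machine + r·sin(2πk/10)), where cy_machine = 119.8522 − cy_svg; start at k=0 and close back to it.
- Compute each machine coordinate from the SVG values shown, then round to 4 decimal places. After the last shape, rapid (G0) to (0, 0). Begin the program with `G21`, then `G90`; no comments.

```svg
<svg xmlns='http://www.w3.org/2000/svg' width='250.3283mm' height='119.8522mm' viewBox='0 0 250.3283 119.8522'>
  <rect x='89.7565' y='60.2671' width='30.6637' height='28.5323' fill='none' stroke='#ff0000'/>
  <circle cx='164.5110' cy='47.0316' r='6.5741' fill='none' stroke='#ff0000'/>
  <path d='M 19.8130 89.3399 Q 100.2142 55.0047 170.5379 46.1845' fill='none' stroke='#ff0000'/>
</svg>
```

viewBox `0 0 250.3283 119.8522` with mm width/height → 1 unit = 1 mm. Flip: y_m = 119.8522 − y_svg.

**Shape 1** — `<rect>` rectangle, stroke `#ff0000` → cut (S838, F1347). Machine vertices: (89.7565,59.5851) → (120.4202,59.5851) → (120.4202,31.0528) → (89.7565,31.0528) → (89.7565,59.5851). Closed: final G1 returns to the first vertex.

**Shape 2** — `<circle>` circle, stroke `#ff0000` → cut (S838, F1347). Machine vertices: (171.0851,72.8206) → (169.8296,76.6848) → (166.5425,79.0729) → (162.4795,79.0729) → (159.1924,76.6848) → (157.9369,72.8206) → (159.1924,68.9564) → (162.4795,66.5683) → (166.5425,66.5683) → (169.8296,68.9564) → (171.0851,72.8206). Closed: final G1 returns to the first vertex.

**Shape 3** — `<path>` quadratic bezier, stroke `#ff0000` → cut (S838, F1347). Control points (SVG): P0=(19.8130,89.3399), P1=(100.2142,55.0047), P2=(170.5379,46.1845); sampled at t=k/5. Machine vertices: (19.8130,30.5123) → (51.5704,43.2258) → (82.5216,53.8981) → (112.6665,62.5291) → (142.0053,69.1190) → (170.5379,73.6677). Open path.

G21
G90
G0 X89.7565 Y59.5851
M3 S838
G1 X120.4202 Y59.5851 F1347
G1 X120.4202 Y31.0528 F1347
G1 X89.7565 Y31.0528 F1347
G1 X89.7565 Y59.5851 F1347
M5
G0 X171.0851 Y72.8206
M3 S838
G1 X169.8296 Y76.6848 F1347
G1 X166.5425 Y79.0729 F1347
G1 X162.4795 Y79.0729 F1347
G1 X159.1924 Y76.6848 F1347
G1 X157.9369 Y72.8206 F1347
G1 X159.1924 Y68.9564 F1347
G1 X162.4795 Y66.5683 F1347
G1 X166.5425 Y66.5683 F1347
G1 X169.8296 Y68.9564 F1347
G1 X171.0851 Y72.8206 F1347
M5
G0 X19.8130 Y30.5123
M3 S838
G1 X51.5704 Y43.2258 F1347
G1 X82.5216 Y53.8981 F1347
G1 X112.6665 Y62.5291 F1347
G1 X142.0053 Y69.1190 F1347
G1 X170.5379 Y73.6677 F1347
M5
G0 X0.0000 Y0.0000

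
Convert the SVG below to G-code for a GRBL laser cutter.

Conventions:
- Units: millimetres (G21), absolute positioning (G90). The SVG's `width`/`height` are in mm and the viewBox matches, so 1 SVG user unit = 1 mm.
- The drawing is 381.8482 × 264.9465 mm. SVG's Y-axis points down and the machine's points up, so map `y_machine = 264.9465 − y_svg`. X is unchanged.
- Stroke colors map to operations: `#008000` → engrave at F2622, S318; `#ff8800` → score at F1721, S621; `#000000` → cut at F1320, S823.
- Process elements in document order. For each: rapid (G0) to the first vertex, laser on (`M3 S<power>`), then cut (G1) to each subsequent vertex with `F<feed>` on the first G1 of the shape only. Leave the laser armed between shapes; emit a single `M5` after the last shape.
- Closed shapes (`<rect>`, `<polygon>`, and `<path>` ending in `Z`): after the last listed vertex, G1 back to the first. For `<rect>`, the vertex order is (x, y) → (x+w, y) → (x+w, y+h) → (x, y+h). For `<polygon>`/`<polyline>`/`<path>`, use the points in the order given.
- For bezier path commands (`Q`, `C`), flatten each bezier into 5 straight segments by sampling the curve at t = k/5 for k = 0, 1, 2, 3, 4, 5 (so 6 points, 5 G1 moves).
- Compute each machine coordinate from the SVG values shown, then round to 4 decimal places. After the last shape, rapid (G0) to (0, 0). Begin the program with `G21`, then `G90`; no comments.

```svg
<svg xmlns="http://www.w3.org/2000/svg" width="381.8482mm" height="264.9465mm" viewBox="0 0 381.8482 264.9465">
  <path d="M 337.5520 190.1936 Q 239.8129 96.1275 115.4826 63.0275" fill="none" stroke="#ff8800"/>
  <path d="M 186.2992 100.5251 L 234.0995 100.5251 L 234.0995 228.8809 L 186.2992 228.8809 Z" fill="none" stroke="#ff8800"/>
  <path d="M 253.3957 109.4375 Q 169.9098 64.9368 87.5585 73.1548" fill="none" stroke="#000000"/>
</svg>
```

G21
G90
G0 X337.5520 Y74.7529
M3 S621
G1 X297.3927 Y109.9407 F1721
G1 X255.1061 Y140.2512
G1 X210.6922 Y165.6844
G1 X164.1511 Y186.2404
G1 X115.4826 Y201.9190
G0 X186.2992 Y164.4214
M3 S621
G1 X234.0995 Y164.4214 F1721
G1 X234.0995 Y36.0656
G1 X186.2992 Y36.0656
G1 X186.2992 Y164.4214
G0 X253.3957 Y155.5090
M3 S823
G1 X220.0467 Y171.2005 F1320
G1 X186.7885 Y182.6746
G1 X153.6211 Y189.9311
G1 X120.5444 Y192.9702
G1 X87.5585 Y191.7917
M5
G0 X0.0000 Y0.0000

Since the viewBox matches the mm dimensions, user units are millimetres directly. The only transform is the Y-flip y_m = 264.9465 − y_svg.

Shape 1 is a quadratic bezier drawn with `<path>`. Its stroke #ff8800 means score at S621, F1721. After flipping Y the toolpath is (337.5520,74.7529) → (297.3927,109.9407) → (255.1061,140.2512) → (210.6922,165.6844) → (164.1511,186.2404) → (115.4826,201.9190).

Shape 2 is a rectangle drawn with `<path>`. Its stroke #ff8800 means score at S621, F1721. After flipping Y the toolpath is (186.2992,164.4214) → (234.0995,164.4214) → (234.0995,36.0656) → (186.2992,36.0656) → (186.2992,164.4214), returning to the start.

Shape 3 is a quadratic bezier drawn with `<path>`. Its stroke #000000 means cut at S823, F1320. After flipping Y the toolpath is (253.3957,155.5090) → (220.0467,171.2005) → (186.7885,182.6746) → (153.6211,189.9311) → (120.5444,192.9702) → (87.5585,191.7917).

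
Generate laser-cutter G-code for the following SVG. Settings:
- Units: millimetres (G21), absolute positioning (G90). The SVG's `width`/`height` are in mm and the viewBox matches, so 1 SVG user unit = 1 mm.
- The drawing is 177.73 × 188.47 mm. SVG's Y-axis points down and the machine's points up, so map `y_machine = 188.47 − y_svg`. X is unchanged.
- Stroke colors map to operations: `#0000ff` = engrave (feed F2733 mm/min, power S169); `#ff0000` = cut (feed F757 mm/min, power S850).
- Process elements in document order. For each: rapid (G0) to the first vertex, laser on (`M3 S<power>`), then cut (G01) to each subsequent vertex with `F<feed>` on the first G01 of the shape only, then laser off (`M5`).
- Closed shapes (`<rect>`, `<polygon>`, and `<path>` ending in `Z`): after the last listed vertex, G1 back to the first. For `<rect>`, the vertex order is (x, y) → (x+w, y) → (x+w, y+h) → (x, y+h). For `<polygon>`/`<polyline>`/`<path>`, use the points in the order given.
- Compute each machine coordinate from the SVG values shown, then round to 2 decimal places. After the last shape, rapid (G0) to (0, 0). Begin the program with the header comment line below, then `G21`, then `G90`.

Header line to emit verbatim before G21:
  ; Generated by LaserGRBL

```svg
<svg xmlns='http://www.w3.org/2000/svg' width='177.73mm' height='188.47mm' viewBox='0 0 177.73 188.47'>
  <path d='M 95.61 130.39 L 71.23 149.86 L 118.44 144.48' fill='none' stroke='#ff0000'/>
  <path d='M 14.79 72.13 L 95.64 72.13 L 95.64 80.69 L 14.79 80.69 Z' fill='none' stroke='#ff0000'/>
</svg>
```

1 u = 1 mm; y_m = 188.47 − y.

[1] `<path>` open polyline, #ff0000→cut S850 F757: (95.61,58.08) → (71.23,38.61) → (118.44,43.99)

[2] `<path>` rectangle, #ff0000→cut S850 F757: (14.79,116.34) → (95.64,116.34) → (95.64,107.78) → (14.79,107.78) → (14.79,116.34) (closed)

; Generated by LaserGRBL
G21
G90
G0 X95.61 Y58.08
M3 S850
G01 X71.23 Y38.61 F757
G01 X118.44 Y43.99
M5
G0 X14.79 Y116.34
M3 S850
G01 X95.64 Y116.34 F757
G01 X95.64 Y107.78
G01 X14.79 Y107.78
G01 X14.79 Y116.34
M5
G0 X0.00 Y0.00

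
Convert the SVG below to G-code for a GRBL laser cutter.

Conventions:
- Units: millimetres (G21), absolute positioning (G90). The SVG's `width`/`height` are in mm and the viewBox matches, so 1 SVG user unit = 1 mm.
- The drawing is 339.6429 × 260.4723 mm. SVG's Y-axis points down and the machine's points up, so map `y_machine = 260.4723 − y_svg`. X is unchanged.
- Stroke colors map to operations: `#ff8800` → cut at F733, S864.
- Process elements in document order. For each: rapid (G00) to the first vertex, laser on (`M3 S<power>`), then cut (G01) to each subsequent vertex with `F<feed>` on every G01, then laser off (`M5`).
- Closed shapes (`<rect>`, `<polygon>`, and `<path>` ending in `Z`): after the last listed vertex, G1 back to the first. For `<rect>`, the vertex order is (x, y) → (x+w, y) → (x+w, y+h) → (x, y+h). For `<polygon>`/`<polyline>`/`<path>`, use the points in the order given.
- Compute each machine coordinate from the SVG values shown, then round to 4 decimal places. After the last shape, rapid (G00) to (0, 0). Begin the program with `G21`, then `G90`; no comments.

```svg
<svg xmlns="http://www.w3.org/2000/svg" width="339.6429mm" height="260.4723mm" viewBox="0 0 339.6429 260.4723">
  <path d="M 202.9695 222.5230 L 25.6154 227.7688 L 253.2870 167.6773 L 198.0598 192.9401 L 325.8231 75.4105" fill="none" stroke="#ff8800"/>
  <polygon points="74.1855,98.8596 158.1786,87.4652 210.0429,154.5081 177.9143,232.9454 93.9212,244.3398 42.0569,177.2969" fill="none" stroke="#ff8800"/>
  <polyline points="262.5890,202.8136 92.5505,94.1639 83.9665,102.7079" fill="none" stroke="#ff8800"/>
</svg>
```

G21
G90
G00 X202.9695 Y37.9493
M3 S864
G01 X25.6154 Y32.7035 F733
G01 X253.2870 Y92.7950 F733
G01 X198.0598 Y67.5322 F733
G01 X325.8231 Y185.0618 F733
M5
G00 X74.1855 Y161.6127
M3 S864
G01 X158.1786 Y173.0071 F733
G01 X210.0429 Y105.9642 F733
G01 X177.9143 Y27.5269 F733
G01 X93.9212 Y16.1325 F733
G01 X42.0569 Y83.1754 F733
G01 X74.1855 Y161.6127 F733
M5
G00 X262.5890 Y57.6587
M3 S864
G01 X92.5505 Y166.3084 F733
G01 X83.9665 Y157.7644 F733
M5
G00 X0.0000 Y0.0000

1 u = 1 mm; y_m = 260.4723 − y.

[1] `<path>` open polyline, #ff8800→cut S864 F733: (202.9695,37.9493) → (25.6154,32.7035) → (253.2870,92.7950) → (198.0598,67.5322) → (325.8231,185.0618)

[2] `<polygon>` regular polygon, #ff8800→cut S864 F733: (74.1855,161.6127) → (158.1786,173.0071) → (210.0429,105.9642) → (177.9143,27.5269) → (93.9212,16.1325) → (42.0569,83.1754) → (74.1855,161.6127) (closed)

[3] `<polyline>` open polyline, #ff8800→cut S864 F733: (262.5890,57.6587) → (92.5505,166.3084) → (83.9665,157.7644)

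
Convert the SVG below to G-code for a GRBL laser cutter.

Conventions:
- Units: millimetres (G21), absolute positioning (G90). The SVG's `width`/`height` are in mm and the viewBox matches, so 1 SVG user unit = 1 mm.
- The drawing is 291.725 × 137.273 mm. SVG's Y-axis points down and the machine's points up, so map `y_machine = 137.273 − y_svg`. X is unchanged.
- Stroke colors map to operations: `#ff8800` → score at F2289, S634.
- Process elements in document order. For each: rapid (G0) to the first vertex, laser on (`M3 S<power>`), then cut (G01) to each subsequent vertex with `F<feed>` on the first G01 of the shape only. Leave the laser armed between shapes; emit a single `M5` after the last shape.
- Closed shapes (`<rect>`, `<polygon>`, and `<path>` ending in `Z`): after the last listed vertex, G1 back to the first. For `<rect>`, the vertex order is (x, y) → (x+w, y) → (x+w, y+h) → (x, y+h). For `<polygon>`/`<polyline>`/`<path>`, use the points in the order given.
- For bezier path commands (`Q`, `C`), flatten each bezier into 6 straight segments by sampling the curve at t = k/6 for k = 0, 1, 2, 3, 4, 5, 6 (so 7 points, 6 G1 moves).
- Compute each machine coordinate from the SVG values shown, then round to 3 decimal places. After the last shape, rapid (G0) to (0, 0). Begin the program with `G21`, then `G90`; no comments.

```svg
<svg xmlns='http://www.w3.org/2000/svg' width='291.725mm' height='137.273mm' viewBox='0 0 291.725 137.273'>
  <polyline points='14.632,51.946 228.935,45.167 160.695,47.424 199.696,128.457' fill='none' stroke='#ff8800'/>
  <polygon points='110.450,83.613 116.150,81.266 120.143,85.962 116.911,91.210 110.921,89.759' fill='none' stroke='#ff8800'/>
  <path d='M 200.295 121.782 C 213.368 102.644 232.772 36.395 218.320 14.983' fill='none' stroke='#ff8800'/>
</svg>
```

G21
G90
G0 X14.632 Y85.327
M3 S634
G01 X228.935 Y92.106 F2289
G01 X160.695 Y89.849
G01 X199.696 Y8.816
G0 X110.450 Y53.660
M3 S634
G01 X116.150 Y56.007 F2289
G01 X120.143 Y51.311
G01 X116.911 Y46.063
G01 X110.921 Y47.514
G01 X110.450 Y53.660
G0 X200.295 Y15.491
M3 S634
G01 X207.173 Y28.560 F2289
G01 X213.990 Y46.927
G01 X219.629 Y68.038
G01 X222.975 Y89.338
G01 X222.911 Y108.273
G01 X218.320 Y122.290
M5
G0 X0.000 Y0.000

1 u = 1 mm; y_m = 137.273 − y.

[1] `<polyline>` open polyline, #ff8800→score S634 F2289: (14.632,85.327) → (228.935,92.106) → (160.695,89.849) → (199.696,8.816)

[2] `<polygon>` regular polygon, #ff8800→score S634 F2289: (110.450,53.660) → (116.150,56.007) → (120.143,51.311) → (116.911,46.063) → (110.921,47.514) → (110.450,53.660) (closed)

[3] `<path>` cubic bezier, #ff8800→score S634 F2289: (200.295,15.491) → (207.173,28.560) → (213.990,46.927) → (219.629,68.038) → (222.975,89.338) → (222.911,108.273) → (218.320,122.290)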